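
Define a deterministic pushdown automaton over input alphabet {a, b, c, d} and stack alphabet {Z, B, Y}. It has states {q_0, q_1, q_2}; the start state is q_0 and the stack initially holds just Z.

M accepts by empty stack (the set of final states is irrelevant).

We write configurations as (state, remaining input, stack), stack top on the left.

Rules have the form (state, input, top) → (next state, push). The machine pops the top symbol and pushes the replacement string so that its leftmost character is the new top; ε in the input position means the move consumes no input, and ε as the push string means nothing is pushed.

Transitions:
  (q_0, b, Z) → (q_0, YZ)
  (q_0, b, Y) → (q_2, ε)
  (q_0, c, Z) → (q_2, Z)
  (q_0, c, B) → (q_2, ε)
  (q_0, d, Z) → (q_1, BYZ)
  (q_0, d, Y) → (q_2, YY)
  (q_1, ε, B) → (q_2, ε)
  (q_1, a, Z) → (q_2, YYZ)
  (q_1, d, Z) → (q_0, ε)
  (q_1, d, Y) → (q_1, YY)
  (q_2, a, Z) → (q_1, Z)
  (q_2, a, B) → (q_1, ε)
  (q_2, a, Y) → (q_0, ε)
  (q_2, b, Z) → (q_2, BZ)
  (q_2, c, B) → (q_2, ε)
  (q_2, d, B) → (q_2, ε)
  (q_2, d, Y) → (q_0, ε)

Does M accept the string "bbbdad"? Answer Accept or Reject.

(q_0, bbbdad, Z)
  read b, top Z: go to q_0, push YZ → (q_0, bbdad, YZ)
  read b, top Y: go to q_2, push ε → (q_2, bdad, Z)
  read b, top Z: go to q_2, push BZ → (q_2, dad, BZ)
  read d, top B: go to q_2, push ε → (q_2, ad, Z)
  read a, top Z: go to q_1, push Z → (q_1, d, Z)
  read d, top Z: go to q_0, push ε → (q_0, ε, ε)
All input consumed and the stack is empty.

Accept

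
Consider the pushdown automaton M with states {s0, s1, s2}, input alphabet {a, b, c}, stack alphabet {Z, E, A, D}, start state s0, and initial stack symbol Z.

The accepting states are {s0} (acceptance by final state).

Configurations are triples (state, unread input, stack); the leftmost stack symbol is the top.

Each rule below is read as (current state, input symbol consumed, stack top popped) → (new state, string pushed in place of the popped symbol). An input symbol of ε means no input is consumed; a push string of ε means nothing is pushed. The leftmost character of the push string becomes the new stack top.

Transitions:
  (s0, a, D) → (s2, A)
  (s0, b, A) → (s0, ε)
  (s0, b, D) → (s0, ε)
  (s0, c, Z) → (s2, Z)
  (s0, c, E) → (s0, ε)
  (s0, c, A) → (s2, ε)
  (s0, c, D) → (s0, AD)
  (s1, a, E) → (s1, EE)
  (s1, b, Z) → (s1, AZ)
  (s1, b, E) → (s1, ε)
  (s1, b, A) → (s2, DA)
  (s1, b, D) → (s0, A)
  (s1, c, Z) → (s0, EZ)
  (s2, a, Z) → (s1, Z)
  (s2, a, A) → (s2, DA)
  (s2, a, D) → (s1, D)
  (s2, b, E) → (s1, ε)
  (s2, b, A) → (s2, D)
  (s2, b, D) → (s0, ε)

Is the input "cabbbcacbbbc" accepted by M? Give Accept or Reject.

Reject

No computation consumes all input and reaches a final state.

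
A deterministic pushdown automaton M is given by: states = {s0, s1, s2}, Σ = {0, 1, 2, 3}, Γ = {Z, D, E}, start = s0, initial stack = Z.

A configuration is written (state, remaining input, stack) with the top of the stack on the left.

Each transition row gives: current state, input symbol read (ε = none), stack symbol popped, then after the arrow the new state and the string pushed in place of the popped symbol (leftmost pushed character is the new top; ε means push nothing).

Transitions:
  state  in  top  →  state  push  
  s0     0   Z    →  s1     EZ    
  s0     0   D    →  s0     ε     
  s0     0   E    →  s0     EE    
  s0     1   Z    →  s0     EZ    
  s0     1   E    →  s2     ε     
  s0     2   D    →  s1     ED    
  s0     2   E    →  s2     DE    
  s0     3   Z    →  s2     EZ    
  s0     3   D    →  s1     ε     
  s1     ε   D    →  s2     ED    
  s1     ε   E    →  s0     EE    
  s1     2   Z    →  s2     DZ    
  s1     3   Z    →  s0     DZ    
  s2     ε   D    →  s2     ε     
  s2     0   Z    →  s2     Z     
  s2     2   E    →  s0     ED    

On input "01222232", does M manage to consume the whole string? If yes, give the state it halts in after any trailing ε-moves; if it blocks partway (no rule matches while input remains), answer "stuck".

stuck

(s0, 01222232, Z) ⊢ (s1, 1222232, EZ) ⊢ (s0, 1222232, EEZ) ⊢ (s2, 222232, EZ) ⊢ (s0, 22232, EDZ) ⊢ (s2, 2232, DEDZ) ⊢ (s2, 2232, EDZ) ⊢ (s0, 232, EDDZ) ⊢ (s2, 32, DEDDZ) ⊢ (s2, 32, EDDZ)
No transition for (s2, 3, top E); M blocks with input 32 remaining.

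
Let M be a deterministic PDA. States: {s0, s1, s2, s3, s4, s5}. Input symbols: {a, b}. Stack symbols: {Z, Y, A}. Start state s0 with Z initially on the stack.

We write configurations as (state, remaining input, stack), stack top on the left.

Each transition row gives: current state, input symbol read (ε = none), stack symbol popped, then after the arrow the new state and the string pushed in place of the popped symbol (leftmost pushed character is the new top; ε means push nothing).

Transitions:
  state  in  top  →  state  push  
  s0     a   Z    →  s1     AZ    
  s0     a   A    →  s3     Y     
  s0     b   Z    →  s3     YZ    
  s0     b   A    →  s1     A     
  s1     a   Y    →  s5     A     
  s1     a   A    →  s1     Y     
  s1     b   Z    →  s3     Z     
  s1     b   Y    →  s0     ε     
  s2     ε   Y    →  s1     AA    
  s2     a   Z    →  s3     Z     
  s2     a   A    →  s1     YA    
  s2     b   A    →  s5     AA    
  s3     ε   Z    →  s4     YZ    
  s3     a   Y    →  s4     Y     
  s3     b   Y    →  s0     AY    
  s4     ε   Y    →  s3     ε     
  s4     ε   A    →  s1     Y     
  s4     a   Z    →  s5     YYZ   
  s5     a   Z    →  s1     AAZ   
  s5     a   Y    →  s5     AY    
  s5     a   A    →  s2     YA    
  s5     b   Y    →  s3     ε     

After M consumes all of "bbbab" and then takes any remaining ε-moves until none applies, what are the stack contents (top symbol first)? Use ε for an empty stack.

YZ

(s0, bbbab, Z)
  read b, top Z: go to s3, push YZ → (s3, bbab, YZ)
  read b, top Y: go to s0, push AY → (s0, bab, AYZ)
  read b, top A: go to s1, push A → (s1, ab, AYZ)
  read a, top A: go to s1, push Y → (s1, b, YYZ)
  read b, top Y: go to s0, push ε → (s0, ε, YZ)
All input consumed in state s0 with stack YZ.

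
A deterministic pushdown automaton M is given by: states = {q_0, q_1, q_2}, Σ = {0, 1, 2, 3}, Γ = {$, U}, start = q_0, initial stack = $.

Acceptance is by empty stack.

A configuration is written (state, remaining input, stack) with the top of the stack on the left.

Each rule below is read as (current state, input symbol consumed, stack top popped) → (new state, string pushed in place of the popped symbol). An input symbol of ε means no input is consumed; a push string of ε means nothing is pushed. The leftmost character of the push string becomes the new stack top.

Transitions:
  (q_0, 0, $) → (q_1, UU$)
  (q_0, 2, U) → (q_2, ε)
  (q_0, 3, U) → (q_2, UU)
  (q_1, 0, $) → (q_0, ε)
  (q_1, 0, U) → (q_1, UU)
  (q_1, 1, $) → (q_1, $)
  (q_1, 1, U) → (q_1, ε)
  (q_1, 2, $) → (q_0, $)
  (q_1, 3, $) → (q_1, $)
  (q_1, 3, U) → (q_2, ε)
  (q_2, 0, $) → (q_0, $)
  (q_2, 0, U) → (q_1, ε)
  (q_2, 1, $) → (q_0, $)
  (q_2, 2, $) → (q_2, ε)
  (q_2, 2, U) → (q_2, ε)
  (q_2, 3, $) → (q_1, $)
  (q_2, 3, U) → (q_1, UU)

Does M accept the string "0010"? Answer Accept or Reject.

Reject

(q_0, 0010, $)
  read 0, top $: go to q_1, push UU$ → (q_1, 010, UU$)
  read 0, top U: go to q_1, push UU → (q_1, 10, UUU$)
  read 1, top U: go to q_1, push ε → (q_1, 0, UU$)
  read 0, top U: go to q_1, push UU → (q_1, ε, UUU$)
All input consumed; stack is UUU$, not empty, and no further ε-move applies.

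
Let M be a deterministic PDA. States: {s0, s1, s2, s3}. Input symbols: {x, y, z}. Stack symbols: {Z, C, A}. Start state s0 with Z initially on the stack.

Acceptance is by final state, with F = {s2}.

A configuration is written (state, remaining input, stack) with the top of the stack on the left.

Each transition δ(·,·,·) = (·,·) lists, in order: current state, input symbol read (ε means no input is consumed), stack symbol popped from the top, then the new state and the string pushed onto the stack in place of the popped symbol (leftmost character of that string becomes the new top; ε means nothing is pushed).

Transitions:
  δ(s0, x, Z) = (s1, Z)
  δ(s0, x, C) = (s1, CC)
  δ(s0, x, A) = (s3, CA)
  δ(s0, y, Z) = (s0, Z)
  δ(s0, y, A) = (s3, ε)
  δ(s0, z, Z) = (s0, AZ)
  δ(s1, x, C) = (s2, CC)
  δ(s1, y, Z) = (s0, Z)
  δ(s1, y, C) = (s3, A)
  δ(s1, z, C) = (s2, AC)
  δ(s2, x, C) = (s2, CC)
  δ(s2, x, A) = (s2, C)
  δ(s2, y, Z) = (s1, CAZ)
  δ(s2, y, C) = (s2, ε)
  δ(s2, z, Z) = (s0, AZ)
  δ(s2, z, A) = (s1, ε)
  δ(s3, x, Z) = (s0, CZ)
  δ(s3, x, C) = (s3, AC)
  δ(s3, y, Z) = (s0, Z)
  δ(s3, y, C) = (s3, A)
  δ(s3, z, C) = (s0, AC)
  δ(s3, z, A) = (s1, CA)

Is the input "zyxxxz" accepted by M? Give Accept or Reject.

(s0, zyxxxz, Z)
  read z, top Z: go to s0, push AZ → (s0, yxxxz, AZ)
  read y, top A: go to s3, push ε → (s3, xxxz, Z)
  read x, top Z: go to s0, push CZ → (s0, xxz, CZ)
  read x, top C: go to s1, push CC → (s1, xz, CCZ)
  read x, top C: go to s2, push CC → (s2, z, CCCZ)
No transition applies at (s2, z, CCCZ); input not fully consumed.

Reject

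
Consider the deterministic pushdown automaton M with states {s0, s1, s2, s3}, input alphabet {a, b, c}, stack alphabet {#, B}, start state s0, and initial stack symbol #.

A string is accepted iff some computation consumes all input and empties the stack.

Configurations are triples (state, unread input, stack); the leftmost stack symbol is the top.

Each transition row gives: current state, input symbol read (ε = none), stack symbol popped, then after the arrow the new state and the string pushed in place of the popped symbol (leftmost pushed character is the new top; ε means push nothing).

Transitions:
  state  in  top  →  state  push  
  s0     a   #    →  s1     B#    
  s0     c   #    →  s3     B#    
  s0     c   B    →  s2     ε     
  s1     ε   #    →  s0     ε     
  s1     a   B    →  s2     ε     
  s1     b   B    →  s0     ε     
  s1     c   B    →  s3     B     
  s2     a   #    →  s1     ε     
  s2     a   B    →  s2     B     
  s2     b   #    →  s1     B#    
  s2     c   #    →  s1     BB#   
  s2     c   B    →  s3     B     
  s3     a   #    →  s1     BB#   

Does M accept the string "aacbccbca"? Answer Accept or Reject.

(s0, aacbccbca, #)
  read a, top #: go to s1, push B# → (s1, acbccbca, B#)
  read a, top B: go to s2, push ε → (s2, cbccbca, #)
  read c, top #: go to s1, push BB# → (s1, bccbca, BB#)
  read b, top B: go to s0, push ε → (s0, ccbca, B#)
  read c, top B: go to s2, push ε → (s2, cbca, #)
  read c, top #: go to s1, push BB# → (s1, bca, BB#)
  read b, top B: go to s0, push ε → (s0, ca, B#)
  read c, top B: go to s2, push ε → (s2, a, #)
  read a, top #: go to s1, push ε → (s1, ε, ε)
All input consumed and the stack is empty.

Accept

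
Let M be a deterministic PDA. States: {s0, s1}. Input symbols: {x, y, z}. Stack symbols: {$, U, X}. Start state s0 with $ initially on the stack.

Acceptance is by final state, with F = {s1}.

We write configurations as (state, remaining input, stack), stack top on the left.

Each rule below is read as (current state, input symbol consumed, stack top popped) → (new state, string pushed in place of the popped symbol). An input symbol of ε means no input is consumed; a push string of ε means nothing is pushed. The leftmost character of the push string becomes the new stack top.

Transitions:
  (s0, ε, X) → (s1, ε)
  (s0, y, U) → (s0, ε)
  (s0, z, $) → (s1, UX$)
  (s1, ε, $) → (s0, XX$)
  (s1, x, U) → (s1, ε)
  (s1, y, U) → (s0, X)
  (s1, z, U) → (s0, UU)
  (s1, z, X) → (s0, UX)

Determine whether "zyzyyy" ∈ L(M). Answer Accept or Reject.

Reject

(s0, zyzyyy, $)
  read z, top $: go to s1, push UX$ → (s1, yzyyy, UX$)
  read y, top U: go to s0, push X → (s0, zyyy, XX$)
  ε-move, top X: go to s1, push ε → (s1, zyyy, X$)
  read z, top X: go to s0, push UX → (s0, yyy, UX$)
  read y, top U: go to s0, push ε → (s0, yy, X$)
  ε-move, top X: go to s1, push ε → (s1, yy, $)
  ε-move, top $: go to s0, push XX$ → (s0, yy, XX$)
  ε-move, top X: go to s1, push ε → (s1, yy, X$)
No transition applies at (s1, yy, X$); input not fully consumed.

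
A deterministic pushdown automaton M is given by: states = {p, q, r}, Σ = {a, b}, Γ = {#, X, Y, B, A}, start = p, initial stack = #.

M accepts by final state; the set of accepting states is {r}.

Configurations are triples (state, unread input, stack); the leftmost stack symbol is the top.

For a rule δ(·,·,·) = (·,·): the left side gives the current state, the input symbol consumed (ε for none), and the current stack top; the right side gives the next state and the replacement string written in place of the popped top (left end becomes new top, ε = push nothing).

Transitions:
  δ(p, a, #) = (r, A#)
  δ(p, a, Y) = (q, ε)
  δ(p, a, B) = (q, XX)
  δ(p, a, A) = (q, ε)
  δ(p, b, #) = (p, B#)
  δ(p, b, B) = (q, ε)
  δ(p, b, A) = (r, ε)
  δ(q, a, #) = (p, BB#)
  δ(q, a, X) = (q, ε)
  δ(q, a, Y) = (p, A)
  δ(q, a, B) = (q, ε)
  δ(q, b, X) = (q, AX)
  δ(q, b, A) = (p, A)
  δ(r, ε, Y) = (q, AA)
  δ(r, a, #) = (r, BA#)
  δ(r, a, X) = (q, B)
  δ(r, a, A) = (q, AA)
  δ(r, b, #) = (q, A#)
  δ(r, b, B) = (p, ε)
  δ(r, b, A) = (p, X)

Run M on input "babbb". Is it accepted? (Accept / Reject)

Accept

(p, babbb, #) ⊢ (p, abbb, B#) ⊢ (q, bbb, XX#) ⊢ (q, bb, AXX#) ⊢ (p, b, AXX#) ⊢ (r, ε, XX#)
All input consumed; state r ∈ F.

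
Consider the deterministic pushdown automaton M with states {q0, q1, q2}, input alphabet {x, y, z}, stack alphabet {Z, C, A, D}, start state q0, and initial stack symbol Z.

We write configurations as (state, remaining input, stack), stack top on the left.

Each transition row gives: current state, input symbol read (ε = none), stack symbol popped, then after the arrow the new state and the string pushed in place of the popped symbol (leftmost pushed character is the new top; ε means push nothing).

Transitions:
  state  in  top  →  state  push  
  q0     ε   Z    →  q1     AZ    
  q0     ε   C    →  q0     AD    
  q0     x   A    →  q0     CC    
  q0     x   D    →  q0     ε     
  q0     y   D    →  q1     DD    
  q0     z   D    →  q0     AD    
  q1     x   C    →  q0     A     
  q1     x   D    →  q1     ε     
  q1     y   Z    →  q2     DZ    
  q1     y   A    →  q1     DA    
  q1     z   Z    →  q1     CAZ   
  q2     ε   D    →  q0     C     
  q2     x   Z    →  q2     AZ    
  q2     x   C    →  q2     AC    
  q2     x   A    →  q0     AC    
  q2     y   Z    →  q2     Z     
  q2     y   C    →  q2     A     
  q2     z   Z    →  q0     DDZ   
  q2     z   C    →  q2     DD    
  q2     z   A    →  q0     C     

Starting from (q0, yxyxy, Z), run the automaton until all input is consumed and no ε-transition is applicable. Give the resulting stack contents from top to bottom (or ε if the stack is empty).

(q0, yxyxy, Z)
  ε-move, top Z: go to q1, push AZ → (q1, yxyxy, AZ)
  read y, top A: go to q1, push DA → (q1, xyxy, DAZ)
  read x, top D: go to q1, push ε → (q1, yxy, AZ)
  read y, top A: go to q1, push DA → (q1, xy, DAZ)
  read x, top D: go to q1, push ε → (q1, y, AZ)
  read y, top A: go to q1, push DA → (q1, ε, DAZ)
All input consumed in state q1 with stack DAZ.

DAZ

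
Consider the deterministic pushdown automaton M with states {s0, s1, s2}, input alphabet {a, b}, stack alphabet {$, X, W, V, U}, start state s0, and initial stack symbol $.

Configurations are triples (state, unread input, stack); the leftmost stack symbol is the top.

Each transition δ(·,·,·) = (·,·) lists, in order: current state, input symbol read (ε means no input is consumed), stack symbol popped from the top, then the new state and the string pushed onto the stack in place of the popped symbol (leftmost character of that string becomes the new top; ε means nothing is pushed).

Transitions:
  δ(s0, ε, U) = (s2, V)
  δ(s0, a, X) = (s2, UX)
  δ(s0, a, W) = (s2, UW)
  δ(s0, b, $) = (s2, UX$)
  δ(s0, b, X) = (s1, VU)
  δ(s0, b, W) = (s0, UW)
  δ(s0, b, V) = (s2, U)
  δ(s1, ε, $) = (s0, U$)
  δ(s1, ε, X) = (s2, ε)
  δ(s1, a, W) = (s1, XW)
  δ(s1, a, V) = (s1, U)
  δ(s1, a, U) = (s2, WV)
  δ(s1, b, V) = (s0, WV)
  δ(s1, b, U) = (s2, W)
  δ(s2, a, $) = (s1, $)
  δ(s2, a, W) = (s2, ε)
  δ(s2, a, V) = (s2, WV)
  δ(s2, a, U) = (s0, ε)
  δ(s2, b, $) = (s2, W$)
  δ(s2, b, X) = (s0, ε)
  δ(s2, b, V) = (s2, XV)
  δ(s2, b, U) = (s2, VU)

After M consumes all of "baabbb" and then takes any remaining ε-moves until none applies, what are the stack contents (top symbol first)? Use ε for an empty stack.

VUX$

(s0, baabbb, $)
  read b, top $: go to s2, push UX$ → (s2, aabbb, UX$)
  read a, top U: go to s0, push ε → (s0, abbb, X$)
  read a, top X: go to s2, push UX → (s2, bbb, UX$)
  read b, top U: go to s2, push VU → (s2, bb, VUX$)
  read b, top V: go to s2, push XV → (s2, b, XVUX$)
  read b, top X: go to s0, push ε → (s0, ε, VUX$)
All input consumed in state s0 with stack VUX$.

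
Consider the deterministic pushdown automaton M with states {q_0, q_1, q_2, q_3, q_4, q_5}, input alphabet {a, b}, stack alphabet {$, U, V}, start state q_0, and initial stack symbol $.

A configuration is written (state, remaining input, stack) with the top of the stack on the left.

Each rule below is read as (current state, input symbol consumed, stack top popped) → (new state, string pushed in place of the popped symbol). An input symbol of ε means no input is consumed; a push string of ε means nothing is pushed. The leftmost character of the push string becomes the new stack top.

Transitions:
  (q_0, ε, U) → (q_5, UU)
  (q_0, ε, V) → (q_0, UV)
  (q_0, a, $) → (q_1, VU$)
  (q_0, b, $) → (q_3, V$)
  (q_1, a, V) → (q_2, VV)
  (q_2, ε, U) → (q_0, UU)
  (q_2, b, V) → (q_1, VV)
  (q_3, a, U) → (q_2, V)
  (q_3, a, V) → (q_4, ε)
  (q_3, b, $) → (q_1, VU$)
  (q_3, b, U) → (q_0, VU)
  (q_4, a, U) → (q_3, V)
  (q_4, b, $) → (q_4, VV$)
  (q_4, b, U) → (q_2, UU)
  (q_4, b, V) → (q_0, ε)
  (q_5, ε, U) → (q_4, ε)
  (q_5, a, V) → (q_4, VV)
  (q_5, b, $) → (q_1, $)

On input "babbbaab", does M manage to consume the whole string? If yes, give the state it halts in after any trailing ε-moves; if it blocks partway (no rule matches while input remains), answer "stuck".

(q_0, babbbaab, $)
  read b, top $: go to q_3, push V$ → (q_3, abbbaab, V$)
  read a, top V: go to q_4, push ε → (q_4, bbbaab, $)
  read b, top $: go to q_4, push VV$ → (q_4, bbaab, VV$)
  read b, top V: go to q_0, push ε → (q_0, baab, V$)
  ε-move, top V: go to q_0, push UV → (q_0, baab, UV$)
  ε-move, top U: go to q_5, push UU → (q_5, baab, UUV$)
  ε-move, top U: go to q_4, push ε → (q_4, baab, UV$)
  read b, top U: go to q_2, push UU → (q_2, aab, UUV$)
  ε-move, top U: go to q_0, push UU → (q_0, aab, UUUV$)
  ε-move, top U: go to q_5, push UU → (q_5, aab, UUUUV$)
  ε-move, top U: go to q_4, push ε → (q_4, aab, UUUV$)
  read a, top U: go to q_3, push V → (q_3, ab, VUUV$)
  read a, top V: go to q_4, push ε → (q_4, b, UUV$)
  read b, top U: go to q_2, push UU → (q_2, ε, UUUV$)
  ε-move, top U: go to q_0, push UU → (q_0, ε, UUUUV$)
  ε-move, top U: go to q_5, push UU → (q_5, ε, UUUUUV$)
  ε-move, top U: go to q_4, push ε → (q_4, ε, UUUUV$)
All input consumed; M is in state q_4.

q_4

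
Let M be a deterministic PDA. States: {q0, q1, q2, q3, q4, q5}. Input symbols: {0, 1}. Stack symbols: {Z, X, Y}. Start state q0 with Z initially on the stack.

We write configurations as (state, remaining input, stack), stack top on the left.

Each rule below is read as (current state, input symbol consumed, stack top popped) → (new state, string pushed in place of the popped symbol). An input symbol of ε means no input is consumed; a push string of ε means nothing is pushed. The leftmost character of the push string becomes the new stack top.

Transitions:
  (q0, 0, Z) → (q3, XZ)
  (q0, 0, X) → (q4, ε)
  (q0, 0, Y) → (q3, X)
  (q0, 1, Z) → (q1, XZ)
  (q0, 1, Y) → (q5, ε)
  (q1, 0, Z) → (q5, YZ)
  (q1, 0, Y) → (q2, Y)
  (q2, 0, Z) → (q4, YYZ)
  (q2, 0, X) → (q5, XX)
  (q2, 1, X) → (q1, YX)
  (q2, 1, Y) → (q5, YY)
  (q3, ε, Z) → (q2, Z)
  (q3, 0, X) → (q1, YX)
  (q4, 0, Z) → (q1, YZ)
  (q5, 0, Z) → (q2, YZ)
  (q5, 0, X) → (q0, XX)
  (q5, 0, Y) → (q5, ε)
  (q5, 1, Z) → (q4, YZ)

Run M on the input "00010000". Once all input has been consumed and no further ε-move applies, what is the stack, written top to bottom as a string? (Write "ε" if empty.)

(q0, 00010000, Z)
  read 0, top Z: go to q3, push XZ → (q3, 0010000, XZ)
  read 0, top X: go to q1, push YX → (q1, 010000, YXZ)
  read 0, top Y: go to q2, push Y → (q2, 10000, YXZ)
  read 1, top Y: go to q5, push YY → (q5, 0000, YYXZ)
  read 0, top Y: go to q5, push ε → (q5, 000, YXZ)
  read 0, top Y: go to q5, push ε → (q5, 00, XZ)
  read 0, top X: go to q0, push XX → (q0, 0, XXZ)
  read 0, top X: go to q4, push ε → (q4, ε, XZ)
All input consumed in state q4 with stack XZ.

XZ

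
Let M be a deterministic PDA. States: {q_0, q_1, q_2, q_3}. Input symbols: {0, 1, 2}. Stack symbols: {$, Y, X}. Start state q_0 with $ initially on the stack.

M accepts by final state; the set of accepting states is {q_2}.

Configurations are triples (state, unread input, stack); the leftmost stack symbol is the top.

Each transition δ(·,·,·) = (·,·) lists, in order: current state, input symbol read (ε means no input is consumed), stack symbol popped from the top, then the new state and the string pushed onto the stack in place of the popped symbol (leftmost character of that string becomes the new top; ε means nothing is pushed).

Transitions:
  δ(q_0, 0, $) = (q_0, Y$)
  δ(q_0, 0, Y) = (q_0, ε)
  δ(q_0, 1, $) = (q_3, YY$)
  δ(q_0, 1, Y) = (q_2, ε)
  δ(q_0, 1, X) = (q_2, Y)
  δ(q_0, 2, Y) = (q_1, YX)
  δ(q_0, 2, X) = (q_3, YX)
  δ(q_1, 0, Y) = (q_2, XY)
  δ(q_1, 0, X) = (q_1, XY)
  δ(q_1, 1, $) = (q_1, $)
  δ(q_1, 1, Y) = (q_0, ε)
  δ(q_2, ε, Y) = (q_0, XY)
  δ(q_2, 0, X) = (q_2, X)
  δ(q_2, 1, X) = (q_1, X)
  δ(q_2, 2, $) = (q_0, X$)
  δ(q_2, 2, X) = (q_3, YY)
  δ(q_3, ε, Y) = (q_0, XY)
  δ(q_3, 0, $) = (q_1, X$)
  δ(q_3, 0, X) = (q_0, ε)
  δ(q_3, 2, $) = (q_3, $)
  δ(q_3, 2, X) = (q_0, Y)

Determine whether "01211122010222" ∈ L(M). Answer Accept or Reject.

(q_0, 01211122010222, $) ⊢ (q_0, 1211122010222, Y$) ⊢ (q_2, 211122010222, $) ⊢ (q_0, 11122010222, X$) ⊢ (q_2, 1122010222, Y$) ⊢ (q_0, 1122010222, XY$) ⊢ (q_2, 122010222, YY$) ⊢ (q_0, 122010222, XYY$) ⊢ (q_2, 22010222, YYY$) ⊢ (q_0, 22010222, XYYY$) ⊢ (q_3, 2010222, YXYYY$) ⊢ (q_0, 2010222, XYXYYY$) ⊢ (q_3, 010222, YXYXYYY$) ⊢ (q_0, 010222, XYXYXYYY$)
No transition applies at (q_0, 010222, XYXYXYYY$); input not fully consumed.

Reject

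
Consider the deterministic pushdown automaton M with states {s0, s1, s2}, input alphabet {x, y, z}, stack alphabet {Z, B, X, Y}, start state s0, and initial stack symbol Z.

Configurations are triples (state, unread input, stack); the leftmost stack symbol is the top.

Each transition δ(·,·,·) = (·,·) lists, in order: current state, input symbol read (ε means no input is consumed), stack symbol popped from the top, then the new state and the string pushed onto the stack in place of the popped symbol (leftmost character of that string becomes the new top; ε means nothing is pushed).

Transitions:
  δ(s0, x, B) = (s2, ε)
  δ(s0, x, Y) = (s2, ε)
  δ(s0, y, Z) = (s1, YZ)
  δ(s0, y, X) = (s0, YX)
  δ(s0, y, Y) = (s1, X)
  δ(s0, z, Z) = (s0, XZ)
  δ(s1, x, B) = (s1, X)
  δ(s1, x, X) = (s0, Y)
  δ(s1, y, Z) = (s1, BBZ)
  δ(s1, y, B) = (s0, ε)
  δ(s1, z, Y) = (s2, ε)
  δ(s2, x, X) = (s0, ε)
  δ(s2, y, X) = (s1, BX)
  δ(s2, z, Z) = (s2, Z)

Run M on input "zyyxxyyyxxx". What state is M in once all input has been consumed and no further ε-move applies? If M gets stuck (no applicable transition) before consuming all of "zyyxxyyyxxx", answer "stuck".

stuck

(s0, zyyxxyyyxxx, Z)
  read z, top Z: go to s0, push XZ → (s0, yyxxyyyxxx, XZ)
  read y, top X: go to s0, push YX → (s0, yxxyyyxxx, YXZ)
  read y, top Y: go to s1, push X → (s1, xxyyyxxx, XXZ)
  read x, top X: go to s0, push Y → (s0, xyyyxxx, YXZ)
  read x, top Y: go to s2, push ε → (s2, yyyxxx, XZ)
  read y, top X: go to s1, push BX → (s1, yyxxx, BXZ)
  read y, top B: go to s0, push ε → (s0, yxxx, XZ)
  read y, top X: go to s0, push YX → (s0, xxx, YXZ)
  read x, top Y: go to s2, push ε → (s2, xx, XZ)
  read x, top X: go to s0, push ε → (s0, x, Z)
No transition for (s0, x, top Z); M blocks with input x remaining.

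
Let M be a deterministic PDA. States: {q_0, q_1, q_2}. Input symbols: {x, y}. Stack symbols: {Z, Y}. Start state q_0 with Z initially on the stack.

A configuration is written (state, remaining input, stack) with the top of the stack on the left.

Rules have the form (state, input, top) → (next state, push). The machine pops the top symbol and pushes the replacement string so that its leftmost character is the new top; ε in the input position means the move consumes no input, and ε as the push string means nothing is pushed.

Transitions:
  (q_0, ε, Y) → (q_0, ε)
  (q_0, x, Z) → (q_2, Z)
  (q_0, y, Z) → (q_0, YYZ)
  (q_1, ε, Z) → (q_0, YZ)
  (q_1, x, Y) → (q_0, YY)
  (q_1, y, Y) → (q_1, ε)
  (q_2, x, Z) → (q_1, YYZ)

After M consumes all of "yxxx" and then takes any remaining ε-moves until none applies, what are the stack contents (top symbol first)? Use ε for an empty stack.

Z

(q_0, yxxx, Z) ⊢ (q_0, xxx, YYZ) ⊢ (q_0, xxx, YZ) ⊢ (q_0, xxx, Z) ⊢ (q_2, xx, Z) ⊢ (q_1, x, YYZ) ⊢ (q_0, ε, YYYZ) ⊢ (q_0, ε, YYZ) ⊢ (q_0, ε, YZ) ⊢ (q_0, ε, Z)
All input consumed in state q_0 with stack Z.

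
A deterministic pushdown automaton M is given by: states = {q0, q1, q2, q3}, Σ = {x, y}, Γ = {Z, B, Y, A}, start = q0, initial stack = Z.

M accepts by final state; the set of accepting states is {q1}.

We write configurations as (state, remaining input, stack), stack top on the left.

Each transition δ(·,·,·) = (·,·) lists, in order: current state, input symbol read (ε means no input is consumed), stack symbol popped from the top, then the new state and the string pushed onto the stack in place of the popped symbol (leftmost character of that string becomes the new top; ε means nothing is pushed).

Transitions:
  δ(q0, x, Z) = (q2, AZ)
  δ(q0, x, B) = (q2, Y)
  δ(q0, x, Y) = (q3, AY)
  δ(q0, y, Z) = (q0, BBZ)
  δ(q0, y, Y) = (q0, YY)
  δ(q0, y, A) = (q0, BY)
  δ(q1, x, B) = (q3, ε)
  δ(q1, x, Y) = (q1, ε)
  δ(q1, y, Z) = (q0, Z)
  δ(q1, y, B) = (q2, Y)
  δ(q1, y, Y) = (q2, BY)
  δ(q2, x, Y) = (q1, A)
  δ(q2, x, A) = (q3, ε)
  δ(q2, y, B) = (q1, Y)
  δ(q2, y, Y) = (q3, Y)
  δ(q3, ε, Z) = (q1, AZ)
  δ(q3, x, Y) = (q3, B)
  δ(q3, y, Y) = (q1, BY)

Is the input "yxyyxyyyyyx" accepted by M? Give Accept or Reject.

(q0, yxyyxyyyyyx, Z)
  read y, top Z: go to q0, push BBZ → (q0, xyyxyyyyyx, BBZ)
  read x, top B: go to q2, push Y → (q2, yyxyyyyyx, YBZ)
  read y, top Y: go to q3, push Y → (q3, yxyyyyyx, YBZ)
  read y, top Y: go to q1, push BY → (q1, xyyyyyx, BYBZ)
  read x, top B: go to q3, push ε → (q3, yyyyyx, YBZ)
  read y, top Y: go to q1, push BY → (q1, yyyyx, BYBZ)
  read y, top B: go to q2, push Y → (q2, yyyx, YYBZ)
  read y, top Y: go to q3, push Y → (q3, yyx, YYBZ)
  read y, top Y: go to q1, push BY → (q1, yx, BYYBZ)
  read y, top B: go to q2, push Y → (q2, x, YYYBZ)
  read x, top Y: go to q1, push A → (q1, ε, AYYBZ)
All input consumed; state q1 ∈ F.

Accept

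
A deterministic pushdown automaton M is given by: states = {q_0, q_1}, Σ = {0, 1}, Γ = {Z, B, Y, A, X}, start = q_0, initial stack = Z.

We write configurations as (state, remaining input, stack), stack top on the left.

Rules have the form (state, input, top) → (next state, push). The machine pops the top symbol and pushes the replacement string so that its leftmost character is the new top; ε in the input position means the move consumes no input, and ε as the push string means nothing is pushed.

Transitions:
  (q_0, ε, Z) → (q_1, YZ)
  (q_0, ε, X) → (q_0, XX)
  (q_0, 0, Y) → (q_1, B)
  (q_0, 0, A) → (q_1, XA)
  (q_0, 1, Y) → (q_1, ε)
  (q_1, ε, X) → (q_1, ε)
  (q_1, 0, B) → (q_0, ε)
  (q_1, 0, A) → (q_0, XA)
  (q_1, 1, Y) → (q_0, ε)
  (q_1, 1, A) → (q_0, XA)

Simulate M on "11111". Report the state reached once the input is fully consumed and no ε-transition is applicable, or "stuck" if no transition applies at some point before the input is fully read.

(q_0, 11111, Z)
  ε-move, top Z: go to q_1, push YZ → (q_1, 11111, YZ)
  read 1, top Y: go to q_0, push ε → (q_0, 1111, Z)
  ε-move, top Z: go to q_1, push YZ → (q_1, 1111, YZ)
  read 1, top Y: go to q_0, push ε → (q_0, 111, Z)
  ε-move, top Z: go to q_1, push YZ → (q_1, 111, YZ)
  read 1, top Y: go to q_0, push ε → (q_0, 11, Z)
  ε-move, top Z: go to q_1, push YZ → (q_1, 11, YZ)
  read 1, top Y: go to q_0, push ε → (q_0, 1, Z)
  ε-move, top Z: go to q_1, push YZ → (q_1, 1, YZ)
  read 1, top Y: go to q_0, push ε → (q_0, ε, Z)
  ε-move, top Z: go to q_1, push YZ → (q_1, ε, YZ)
All input consumed; M is in state q_1.

q_1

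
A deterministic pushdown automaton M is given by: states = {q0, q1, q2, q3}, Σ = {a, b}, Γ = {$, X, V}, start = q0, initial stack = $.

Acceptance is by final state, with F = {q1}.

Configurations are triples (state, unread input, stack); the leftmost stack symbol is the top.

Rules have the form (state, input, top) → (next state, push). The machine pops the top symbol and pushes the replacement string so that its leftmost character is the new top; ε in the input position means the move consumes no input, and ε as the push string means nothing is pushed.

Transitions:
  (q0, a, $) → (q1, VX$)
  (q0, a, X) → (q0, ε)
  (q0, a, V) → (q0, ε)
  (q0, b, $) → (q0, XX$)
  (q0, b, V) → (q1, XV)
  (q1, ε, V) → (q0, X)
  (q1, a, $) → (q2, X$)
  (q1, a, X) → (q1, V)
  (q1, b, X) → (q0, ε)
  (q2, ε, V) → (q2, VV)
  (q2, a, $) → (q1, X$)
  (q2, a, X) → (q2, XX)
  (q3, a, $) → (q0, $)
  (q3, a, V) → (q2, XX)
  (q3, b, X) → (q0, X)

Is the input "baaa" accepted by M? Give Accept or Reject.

(q0, baaa, $) ⊢ (q0, aaa, XX$) ⊢ (q0, aa, X$) ⊢ (q0, a, $) ⊢ (q1, ε, VX$)
All input consumed; state q1 ∈ F.

Accept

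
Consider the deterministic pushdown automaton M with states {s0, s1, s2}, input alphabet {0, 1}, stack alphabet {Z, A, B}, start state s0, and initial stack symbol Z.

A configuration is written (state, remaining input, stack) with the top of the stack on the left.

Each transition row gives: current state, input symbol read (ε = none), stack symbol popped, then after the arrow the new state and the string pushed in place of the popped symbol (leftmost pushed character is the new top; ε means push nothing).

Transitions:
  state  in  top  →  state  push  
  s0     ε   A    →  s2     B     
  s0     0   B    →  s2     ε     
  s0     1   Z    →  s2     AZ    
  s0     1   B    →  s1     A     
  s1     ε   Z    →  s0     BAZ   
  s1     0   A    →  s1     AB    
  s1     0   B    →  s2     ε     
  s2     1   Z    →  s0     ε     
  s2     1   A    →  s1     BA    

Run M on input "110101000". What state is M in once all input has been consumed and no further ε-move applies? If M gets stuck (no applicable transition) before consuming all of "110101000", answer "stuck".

(s0, 110101000, Z) ⊢ (s2, 10101000, AZ) ⊢ (s1, 0101000, BAZ) ⊢ (s2, 101000, AZ) ⊢ (s1, 01000, BAZ) ⊢ (s2, 1000, AZ) ⊢ (s1, 000, BAZ) ⊢ (s2, 00, AZ)
No transition for (s2, 0, top A); M blocks with input 00 remaining.

stuck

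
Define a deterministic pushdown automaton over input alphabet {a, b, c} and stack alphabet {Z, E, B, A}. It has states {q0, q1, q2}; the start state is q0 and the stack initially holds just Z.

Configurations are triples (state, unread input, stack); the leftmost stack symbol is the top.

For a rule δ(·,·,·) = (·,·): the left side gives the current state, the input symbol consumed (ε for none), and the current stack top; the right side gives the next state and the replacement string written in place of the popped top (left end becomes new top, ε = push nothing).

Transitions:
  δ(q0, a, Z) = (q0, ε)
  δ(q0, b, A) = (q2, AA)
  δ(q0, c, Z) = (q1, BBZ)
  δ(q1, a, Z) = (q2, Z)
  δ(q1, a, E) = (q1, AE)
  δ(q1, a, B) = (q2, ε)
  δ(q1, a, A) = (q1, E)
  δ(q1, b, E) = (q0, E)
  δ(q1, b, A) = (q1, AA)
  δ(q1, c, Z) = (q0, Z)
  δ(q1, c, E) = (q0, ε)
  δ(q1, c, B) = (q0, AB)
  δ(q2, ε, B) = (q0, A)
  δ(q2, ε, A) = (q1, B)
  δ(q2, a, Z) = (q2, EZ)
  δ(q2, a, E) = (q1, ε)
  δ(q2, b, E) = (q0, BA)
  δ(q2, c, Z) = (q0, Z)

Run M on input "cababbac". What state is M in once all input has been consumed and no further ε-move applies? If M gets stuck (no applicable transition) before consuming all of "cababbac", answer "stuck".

stuck

(q0, cababbac, Z)
  read c, top Z: go to q1, push BBZ → (q1, ababbac, BBZ)
  read a, top B: go to q2, push ε → (q2, babbac, BZ)
  ε-move, top B: go to q0, push A → (q0, babbac, AZ)
  read b, top A: go to q2, push AA → (q2, abbac, AAZ)
  ε-move, top A: go to q1, push B → (q1, abbac, BAZ)
  read a, top B: go to q2, push ε → (q2, bbac, AZ)
  ε-move, top A: go to q1, push B → (q1, bbac, BZ)
No transition for (q1, b, top B); M blocks with input bbac remaining.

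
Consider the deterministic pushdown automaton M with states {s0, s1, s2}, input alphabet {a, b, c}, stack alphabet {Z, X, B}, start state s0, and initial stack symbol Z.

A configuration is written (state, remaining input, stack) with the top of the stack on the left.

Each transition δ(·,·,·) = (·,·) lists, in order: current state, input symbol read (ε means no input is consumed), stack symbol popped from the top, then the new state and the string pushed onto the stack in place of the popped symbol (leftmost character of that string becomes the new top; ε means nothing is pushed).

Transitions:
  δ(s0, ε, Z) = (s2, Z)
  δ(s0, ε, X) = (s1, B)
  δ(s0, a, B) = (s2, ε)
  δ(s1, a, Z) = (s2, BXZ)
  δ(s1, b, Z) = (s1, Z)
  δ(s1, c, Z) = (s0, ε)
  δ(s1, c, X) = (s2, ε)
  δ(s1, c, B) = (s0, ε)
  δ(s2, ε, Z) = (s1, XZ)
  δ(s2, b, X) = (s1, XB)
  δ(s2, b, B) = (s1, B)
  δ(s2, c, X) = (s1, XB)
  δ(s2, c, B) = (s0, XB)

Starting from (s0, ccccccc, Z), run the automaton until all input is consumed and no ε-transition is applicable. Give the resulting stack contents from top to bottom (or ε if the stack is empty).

(s0, ccccccc, Z) ⊢ (s2, ccccccc, Z) ⊢ (s1, ccccccc, XZ) ⊢ (s2, cccccc, Z) ⊢ (s1, cccccc, XZ) ⊢ (s2, ccccc, Z) ⊢ (s1, ccccc, XZ) ⊢ (s2, cccc, Z) ⊢ (s1, cccc, XZ) ⊢ (s2, ccc, Z) ⊢ (s1, ccc, XZ) ⊢ (s2, cc, Z) ⊢ (s1, cc, XZ) ⊢ (s2, c, Z) ⊢ (s1, c, XZ) ⊢ (s2, ε, Z) ⊢ (s1, ε, XZ)
All input consumed in state s1 with stack XZ.

XZ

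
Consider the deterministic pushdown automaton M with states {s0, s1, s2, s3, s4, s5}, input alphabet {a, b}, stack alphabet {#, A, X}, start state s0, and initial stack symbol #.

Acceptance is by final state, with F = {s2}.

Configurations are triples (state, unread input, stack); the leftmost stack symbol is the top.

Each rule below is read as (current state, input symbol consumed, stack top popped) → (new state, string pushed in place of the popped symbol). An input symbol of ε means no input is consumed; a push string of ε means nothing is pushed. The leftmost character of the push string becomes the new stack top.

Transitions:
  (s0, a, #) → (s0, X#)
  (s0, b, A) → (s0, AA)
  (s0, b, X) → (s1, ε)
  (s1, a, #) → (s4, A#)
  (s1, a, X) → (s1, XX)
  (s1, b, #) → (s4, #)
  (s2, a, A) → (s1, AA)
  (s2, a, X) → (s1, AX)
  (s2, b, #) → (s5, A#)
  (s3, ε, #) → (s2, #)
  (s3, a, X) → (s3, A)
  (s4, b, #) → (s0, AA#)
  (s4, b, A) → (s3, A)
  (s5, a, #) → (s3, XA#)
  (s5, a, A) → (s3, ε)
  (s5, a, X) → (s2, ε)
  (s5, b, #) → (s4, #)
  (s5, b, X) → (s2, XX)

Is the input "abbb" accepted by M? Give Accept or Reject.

Reject

(s0, abbb, #) ⊢ (s0, bbb, X#) ⊢ (s1, bb, #) ⊢ (s4, b, #) ⊢ (s0, ε, AA#)
All input consumed; state s0 ∉ F and no further ε-move applies.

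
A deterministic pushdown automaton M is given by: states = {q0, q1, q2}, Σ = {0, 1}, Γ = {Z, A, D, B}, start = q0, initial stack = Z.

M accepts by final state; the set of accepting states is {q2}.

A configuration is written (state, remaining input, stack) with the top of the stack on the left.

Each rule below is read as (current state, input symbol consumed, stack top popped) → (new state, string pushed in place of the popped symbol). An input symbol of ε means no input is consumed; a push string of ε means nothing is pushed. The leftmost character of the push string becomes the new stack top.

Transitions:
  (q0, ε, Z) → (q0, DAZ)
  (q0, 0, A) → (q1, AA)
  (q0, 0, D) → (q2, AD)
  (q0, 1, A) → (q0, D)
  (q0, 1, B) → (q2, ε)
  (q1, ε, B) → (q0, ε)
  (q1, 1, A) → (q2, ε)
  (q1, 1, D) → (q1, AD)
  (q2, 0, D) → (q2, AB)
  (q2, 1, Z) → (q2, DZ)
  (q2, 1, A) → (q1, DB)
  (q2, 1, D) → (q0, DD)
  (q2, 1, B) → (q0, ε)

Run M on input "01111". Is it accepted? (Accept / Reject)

Reject

(q0, 01111, Z) ⊢ (q0, 01111, DAZ) ⊢ (q2, 1111, ADAZ) ⊢ (q1, 111, DBDAZ) ⊢ (q1, 11, ADBDAZ) ⊢ (q2, 1, DBDAZ) ⊢ (q0, ε, DDBDAZ)
All input consumed; state q0 ∉ F and no further ε-move applies.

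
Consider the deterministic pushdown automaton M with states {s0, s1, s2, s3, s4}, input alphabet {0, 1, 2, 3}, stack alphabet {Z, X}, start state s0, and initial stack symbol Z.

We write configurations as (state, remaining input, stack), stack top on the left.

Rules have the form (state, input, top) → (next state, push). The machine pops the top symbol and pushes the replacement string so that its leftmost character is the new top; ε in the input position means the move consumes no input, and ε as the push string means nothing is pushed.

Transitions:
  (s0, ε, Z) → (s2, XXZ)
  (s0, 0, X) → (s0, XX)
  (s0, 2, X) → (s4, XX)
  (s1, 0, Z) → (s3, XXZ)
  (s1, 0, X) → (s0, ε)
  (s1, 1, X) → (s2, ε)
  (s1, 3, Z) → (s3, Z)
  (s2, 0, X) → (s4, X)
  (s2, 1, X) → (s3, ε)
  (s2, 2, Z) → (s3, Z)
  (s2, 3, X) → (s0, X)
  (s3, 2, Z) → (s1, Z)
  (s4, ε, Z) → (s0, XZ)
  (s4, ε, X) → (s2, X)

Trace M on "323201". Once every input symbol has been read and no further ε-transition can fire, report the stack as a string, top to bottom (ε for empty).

XXXZ

(s0, 323201, Z)
  ε-move, top Z: go to s2, push XXZ → (s2, 323201, XXZ)
  read 3, top X: go to s0, push X → (s0, 23201, XXZ)
  read 2, top X: go to s4, push XX → (s4, 3201, XXXZ)
  ε-move, top X: go to s2, push X → (s2, 3201, XXXZ)
  read 3, top X: go to s0, push X → (s0, 201, XXXZ)
  read 2, top X: go to s4, push XX → (s4, 01, XXXXZ)
  ε-move, top X: go to s2, push X → (s2, 01, XXXXZ)
  read 0, top X: go to s4, push X → (s4, 1, XXXXZ)
  ε-move, top X: go to s2, push X → (s2, 1, XXXXZ)
  read 1, top X: go to s3, push ε → (s3, ε, XXXZ)
All input consumed in state s3 with stack XXXZ.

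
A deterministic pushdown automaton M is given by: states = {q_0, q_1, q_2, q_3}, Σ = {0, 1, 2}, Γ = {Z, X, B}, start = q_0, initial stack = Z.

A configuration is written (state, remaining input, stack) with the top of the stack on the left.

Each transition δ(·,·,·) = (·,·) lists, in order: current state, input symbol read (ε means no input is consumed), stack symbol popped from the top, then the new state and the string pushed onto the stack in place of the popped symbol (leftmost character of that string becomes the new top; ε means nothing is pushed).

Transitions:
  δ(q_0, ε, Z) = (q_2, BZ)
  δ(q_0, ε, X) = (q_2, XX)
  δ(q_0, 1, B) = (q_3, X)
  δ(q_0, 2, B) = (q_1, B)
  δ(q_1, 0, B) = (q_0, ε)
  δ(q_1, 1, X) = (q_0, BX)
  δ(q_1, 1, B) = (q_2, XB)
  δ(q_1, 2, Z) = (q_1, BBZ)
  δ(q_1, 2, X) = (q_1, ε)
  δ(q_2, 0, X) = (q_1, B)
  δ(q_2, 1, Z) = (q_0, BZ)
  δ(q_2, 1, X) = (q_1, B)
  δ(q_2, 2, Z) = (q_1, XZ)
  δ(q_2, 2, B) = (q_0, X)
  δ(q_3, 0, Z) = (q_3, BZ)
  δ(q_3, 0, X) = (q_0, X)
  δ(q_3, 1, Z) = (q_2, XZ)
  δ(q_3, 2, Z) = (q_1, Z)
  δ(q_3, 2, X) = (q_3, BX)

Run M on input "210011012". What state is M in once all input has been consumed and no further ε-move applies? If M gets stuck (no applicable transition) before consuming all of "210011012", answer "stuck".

q_3

(q_0, 210011012, Z)
  ε-move, top Z: go to q_2, push BZ → (q_2, 210011012, BZ)
  read 2, top B: go to q_0, push X → (q_0, 10011012, XZ)
  ε-move, top X: go to q_2, push XX → (q_2, 10011012, XXZ)
  read 1, top X: go to q_1, push B → (q_1, 0011012, BXZ)
  read 0, top B: go to q_0, push ε → (q_0, 011012, XZ)
  ε-move, top X: go to q_2, push XX → (q_2, 011012, XXZ)
  read 0, top X: go to q_1, push B → (q_1, 11012, BXZ)
  read 1, top B: go to q_2, push XB → (q_2, 1012, XBXZ)
  read 1, top X: go to q_1, push B → (q_1, 012, BBXZ)
  read 0, top B: go to q_0, push ε → (q_0, 12, BXZ)
  read 1, top B: go to q_3, push X → (q_3, 2, XXZ)
  read 2, top X: go to q_3, push BX → (q_3, ε, BXXZ)
All input consumed; M is in state q_3.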